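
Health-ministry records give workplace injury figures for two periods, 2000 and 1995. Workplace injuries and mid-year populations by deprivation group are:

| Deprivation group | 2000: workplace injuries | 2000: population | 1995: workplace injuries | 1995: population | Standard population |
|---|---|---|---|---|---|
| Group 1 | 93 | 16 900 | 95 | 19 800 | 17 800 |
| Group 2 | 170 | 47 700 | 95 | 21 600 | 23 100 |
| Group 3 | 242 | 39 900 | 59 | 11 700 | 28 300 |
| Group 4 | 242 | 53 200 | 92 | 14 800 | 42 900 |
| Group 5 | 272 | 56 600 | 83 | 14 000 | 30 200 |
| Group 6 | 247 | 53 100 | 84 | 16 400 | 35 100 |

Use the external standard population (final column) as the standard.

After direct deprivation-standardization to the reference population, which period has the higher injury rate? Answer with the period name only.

Deprivation-specific rates per 10 000 for 2000: 55.03, 35.64, 60.65, 45.49, 48.06, 46.52.
For 1995: 47.98, 43.98, 50.43, 62.16, 59.29, 51.22.
Standard total = 177 400; weights = 0.1003, 0.1302, 0.1595, 0.2418, 0.1702, 0.1979.
2000: 0.1003×55.03 + 0.1302×35.64 + 0.1595×60.65 + 0.2418×45.49 + 0.1702×48.06 + 0.1979×46.52 = 48.2228 per 10 000.
1995: 0.1003×47.98 + 0.1302×43.98 + 0.1595×50.43 + 0.2418×62.16 + 0.1702×59.29 + 0.1979×51.22 = 53.8450 per 10 000.

1995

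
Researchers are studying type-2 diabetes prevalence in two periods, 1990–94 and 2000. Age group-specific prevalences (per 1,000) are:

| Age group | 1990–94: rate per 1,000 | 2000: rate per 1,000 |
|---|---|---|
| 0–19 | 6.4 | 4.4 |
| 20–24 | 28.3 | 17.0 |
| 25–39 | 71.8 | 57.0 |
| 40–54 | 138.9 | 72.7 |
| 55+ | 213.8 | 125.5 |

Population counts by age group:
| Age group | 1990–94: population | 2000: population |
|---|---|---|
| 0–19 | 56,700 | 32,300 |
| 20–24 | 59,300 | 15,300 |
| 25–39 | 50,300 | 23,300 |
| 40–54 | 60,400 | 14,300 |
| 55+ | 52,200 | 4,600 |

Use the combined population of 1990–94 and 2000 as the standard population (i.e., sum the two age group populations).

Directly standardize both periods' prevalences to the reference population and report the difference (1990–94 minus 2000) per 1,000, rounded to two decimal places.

Combined standard total = 368,700; weights = 0.2414, 0.2023, 0.1996, 0.2026, 0.1541.
1990–94: 0.2414×6.4 + 0.2023×28.3 + 0.1996×71.8 + 0.2026×138.9 + 0.1541×213.8 = 82.6822 per 1,000.
2000: 0.2414×4.4 + 0.2023×17.0 + 0.1996×57.0 + 0.2026×72.7 + 0.1541×125.5 = 49.9433 per 1,000.
Difference = 82.6822 − 49.9433 = 32.7389.

32.74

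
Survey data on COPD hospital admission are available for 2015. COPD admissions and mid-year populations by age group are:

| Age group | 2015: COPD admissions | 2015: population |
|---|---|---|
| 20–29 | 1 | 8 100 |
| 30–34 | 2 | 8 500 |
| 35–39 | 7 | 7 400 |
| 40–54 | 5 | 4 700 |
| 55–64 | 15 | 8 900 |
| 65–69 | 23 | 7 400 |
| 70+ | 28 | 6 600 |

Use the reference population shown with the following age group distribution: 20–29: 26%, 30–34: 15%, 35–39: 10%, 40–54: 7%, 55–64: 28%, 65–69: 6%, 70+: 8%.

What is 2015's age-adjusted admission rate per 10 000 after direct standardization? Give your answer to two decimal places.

Age-specific rates per 10 000 for 2015: 1.23, 2.35, 9.46, 10.64, 16.85, 31.08, 42.42.
Standard weights: 0.26, 0.15, 0.10, 0.07, 0.28, 0.06, 0.08.
Standardized rate: 0.2600×1.23 + 0.1500×2.35 + 0.1000×9.46 + 0.0700×10.64 + 0.2800×16.85 + 0.0600×31.08 + 0.0800×42.42 = 12.3425 per 10 000.

12.34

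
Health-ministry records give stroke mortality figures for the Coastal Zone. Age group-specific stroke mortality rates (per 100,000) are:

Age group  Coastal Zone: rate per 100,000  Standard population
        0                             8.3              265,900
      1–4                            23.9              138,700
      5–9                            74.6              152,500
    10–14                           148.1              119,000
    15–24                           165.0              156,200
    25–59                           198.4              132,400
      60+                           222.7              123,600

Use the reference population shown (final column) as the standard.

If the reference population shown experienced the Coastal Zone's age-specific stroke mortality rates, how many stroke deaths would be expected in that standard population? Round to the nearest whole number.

Expected stroke deaths = Σ (standard pop × age-specific rate ÷ 100,000)
= 265,900×8.3/100,000 + 138,700×23.9/100,000 + 152,500×74.6/100,000 + 119,000×148.1/100,000 + 156,200×165.0/100,000 + 132,400×198.4/100,000 + 123,600×222.7/100,000
= 22.07 + 33.15 + 113.77 + 176.24 + 257.73 + 262.68 + 275.26 = 1140.89.

1141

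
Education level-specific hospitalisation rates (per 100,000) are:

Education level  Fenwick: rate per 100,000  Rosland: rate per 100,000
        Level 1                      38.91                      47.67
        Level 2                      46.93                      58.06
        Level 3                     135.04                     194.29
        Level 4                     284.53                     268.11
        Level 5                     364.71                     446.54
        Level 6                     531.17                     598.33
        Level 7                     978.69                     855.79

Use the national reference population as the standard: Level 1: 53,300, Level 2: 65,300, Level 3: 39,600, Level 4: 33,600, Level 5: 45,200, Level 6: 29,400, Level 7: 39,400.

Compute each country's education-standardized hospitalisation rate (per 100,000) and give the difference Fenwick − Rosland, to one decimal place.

Standard total = 305,800; weights = 0.1743, 0.2135, 0.1295, 0.1099, 0.1478, 0.0961, 0.1288.
Fenwick: 0.1743×38.91 + 0.2135×46.93 + 0.1295×135.04 + 0.1099×284.53 + 0.1478×364.71 + 0.0961×531.17 + 0.1288×978.69 = 296.6249 per 100,000.
Rosland: 0.1743×47.67 + 0.2135×58.06 + 0.1295×194.29 + 0.1099×268.11 + 0.1478×446.54 + 0.0961×598.33 + 0.1288×855.79 = 309.1143 per 100,000.
Difference = 296.6249 − 309.1143 = -12.4894.

-12.5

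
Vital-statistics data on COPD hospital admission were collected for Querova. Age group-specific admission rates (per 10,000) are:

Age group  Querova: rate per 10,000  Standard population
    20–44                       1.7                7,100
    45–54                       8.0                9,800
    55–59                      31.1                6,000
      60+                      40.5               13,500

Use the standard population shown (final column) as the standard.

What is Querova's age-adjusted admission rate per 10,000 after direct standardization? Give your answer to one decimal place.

Standard total = 36,400; weights = 0.1951, 0.2692, 0.1648, 0.3709.
Standardized rate: 0.1951×1.7 + 0.2692×8.0 + 0.1648×31.1 + 0.3709×40.5 = 22.6324 per 10,000.

22.6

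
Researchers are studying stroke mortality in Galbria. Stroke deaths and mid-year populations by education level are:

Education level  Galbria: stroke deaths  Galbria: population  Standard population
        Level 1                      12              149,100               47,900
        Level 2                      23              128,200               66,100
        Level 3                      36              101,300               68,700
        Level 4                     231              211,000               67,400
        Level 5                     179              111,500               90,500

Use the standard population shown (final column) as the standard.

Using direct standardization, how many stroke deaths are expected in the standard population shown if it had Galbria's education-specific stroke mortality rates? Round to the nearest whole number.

Education-specific rates per 100,000 for Galbria: 8.05, 17.94, 35.54, 109.48, 160.54.
Expected stroke deaths = Σ (standard pop × education-specific rate ÷ 100,000)
= 47,900×8.05/100,000 + 66,100×17.94/100,000 + 68,700×35.54/100,000 + 67,400×109.48/100,000 + 90,500×160.54/100,000
= 3.86 + 11.86 + 24.41 + 73.79 + 145.29 = 259.20.

259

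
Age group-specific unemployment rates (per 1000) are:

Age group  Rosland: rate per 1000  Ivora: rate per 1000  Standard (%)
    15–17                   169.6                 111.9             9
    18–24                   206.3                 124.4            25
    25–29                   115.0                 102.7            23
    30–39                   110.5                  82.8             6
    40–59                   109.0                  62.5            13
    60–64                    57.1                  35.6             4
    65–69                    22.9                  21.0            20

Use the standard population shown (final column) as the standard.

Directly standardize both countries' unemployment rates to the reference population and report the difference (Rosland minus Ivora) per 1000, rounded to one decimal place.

37.4

Standard weights: 0.09, 0.25, 0.23, 0.06, 0.13, 0.04, 0.20.
Rosland: 0.0900×169.6 + 0.2500×206.3 + 0.2300×115.0 + 0.0600×110.5 + 0.1300×109.0 + 0.0400×57.1 + 0.2000×22.9 = 120.9530 per 1000.
Ivora: 0.0900×111.9 + 0.2500×124.4 + 0.2300×102.7 + 0.0600×82.8 + 0.1300×62.5 + 0.0400×35.6 + 0.2000×21.0 = 83.5090 per 1000.
Difference = 120.9530 − 83.5090 = 37.4440.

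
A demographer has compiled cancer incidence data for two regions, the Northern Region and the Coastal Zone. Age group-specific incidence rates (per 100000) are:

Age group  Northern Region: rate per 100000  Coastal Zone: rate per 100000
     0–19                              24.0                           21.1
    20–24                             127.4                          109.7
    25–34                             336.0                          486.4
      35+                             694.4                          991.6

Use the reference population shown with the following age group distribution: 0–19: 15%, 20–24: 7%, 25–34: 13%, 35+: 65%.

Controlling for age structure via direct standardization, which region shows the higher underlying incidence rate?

Coastal Zone

Standard weights: 0.15, 0.07, 0.13, 0.65.
The Northern Region: 0.1500×24.0 + 0.0700×127.4 + 0.1300×336.0 + 0.6500×694.4 = 507.5580 per 100000.
The Coastal Zone: 0.1500×21.1 + 0.0700×109.7 + 0.1300×486.4 + 0.6500×991.6 = 718.6160 per 100000.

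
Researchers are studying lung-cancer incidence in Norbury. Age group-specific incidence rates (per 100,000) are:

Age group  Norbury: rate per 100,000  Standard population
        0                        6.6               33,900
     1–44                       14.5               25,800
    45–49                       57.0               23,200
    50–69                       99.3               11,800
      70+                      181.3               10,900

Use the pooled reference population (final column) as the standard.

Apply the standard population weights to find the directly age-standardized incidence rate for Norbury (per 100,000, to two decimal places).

47.99

Standard total = 105,600; weights = 0.3210, 0.2443, 0.2197, 0.1117, 0.1032.
Standardized rate: 0.3210×6.6 + 0.2443×14.5 + 0.2197×57.0 + 0.1117×99.3 + 0.1032×181.3 = 47.9938 per 100,000.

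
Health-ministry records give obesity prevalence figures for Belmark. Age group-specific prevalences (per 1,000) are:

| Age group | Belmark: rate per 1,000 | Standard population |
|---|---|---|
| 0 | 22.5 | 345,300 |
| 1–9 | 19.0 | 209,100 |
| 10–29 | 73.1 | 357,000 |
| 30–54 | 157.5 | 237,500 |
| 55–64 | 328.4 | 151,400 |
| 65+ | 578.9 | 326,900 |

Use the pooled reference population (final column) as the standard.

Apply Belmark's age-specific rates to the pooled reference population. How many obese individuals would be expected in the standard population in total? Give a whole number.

Expected obese individuals = Σ (standard pop × age-specific rate ÷ 1,000)
= 345,300×22.5/1,000 + 209,100×19.0/1,000 + 357,000×73.1/1,000 + 237,500×157.5/1,000 + 151,400×328.4/1,000 + 326,900×578.9/1,000
= 7769.25 + 3972.90 + 26096.70 + 37406.25 + 49719.76 + 189242.41 = 314207.27.

314207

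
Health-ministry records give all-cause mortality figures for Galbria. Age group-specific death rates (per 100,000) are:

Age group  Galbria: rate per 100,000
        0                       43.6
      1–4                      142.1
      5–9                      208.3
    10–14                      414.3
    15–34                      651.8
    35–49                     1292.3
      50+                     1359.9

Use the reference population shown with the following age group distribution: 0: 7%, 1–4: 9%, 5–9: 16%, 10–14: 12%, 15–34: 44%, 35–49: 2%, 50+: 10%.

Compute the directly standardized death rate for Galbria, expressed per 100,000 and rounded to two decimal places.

547.51

Standard weights: 0.07, 0.09, 0.16, 0.12, 0.44, 0.02, 0.10.
Standardized rate: 0.0700×43.6 + 0.0900×142.1 + 0.1600×208.3 + 0.1200×414.3 + 0.4400×651.8 + 0.0200×1292.3 + 0.1000×1359.9 = 547.5130 per 100,000.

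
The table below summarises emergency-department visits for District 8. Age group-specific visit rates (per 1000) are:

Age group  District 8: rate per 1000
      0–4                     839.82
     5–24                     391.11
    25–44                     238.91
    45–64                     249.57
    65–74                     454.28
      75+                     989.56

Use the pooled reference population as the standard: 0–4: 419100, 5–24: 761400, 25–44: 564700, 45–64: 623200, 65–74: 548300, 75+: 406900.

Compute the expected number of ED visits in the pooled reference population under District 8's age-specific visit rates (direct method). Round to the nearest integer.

Expected ED visits = Σ (standard pop × age-specific rate ÷ 1000)
= 419100×839.82/1000 + 761400×391.11/1000 + 564700×238.91/1000 + 623200×249.57/1000 + 548300×454.28/1000 + 406900×989.56/1000
= 351968.56 + 297791.15 + 134912.48 + 155532.02 + 249081.72 + 402651.96 = 1591937.90.

1591938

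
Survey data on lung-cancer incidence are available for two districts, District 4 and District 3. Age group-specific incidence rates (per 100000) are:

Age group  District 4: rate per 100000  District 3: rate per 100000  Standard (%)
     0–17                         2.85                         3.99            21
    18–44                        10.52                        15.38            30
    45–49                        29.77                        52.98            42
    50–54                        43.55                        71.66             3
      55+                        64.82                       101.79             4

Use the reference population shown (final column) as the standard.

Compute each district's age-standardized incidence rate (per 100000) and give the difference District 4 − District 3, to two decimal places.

-13.77

Standard weights: 0.21, 0.30, 0.42, 0.03, 0.04.
District 4: 0.2100×2.85 + 0.3000×10.52 + 0.4200×29.77 + 0.0300×43.55 + 0.0400×64.82 = 20.1572 per 100000.
District 3: 0.2100×3.99 + 0.3000×15.38 + 0.4200×52.98 + 0.0300×71.66 + 0.0400×101.79 = 33.9249 per 100000.
Difference = 20.1572 − 33.9249 = -13.7677.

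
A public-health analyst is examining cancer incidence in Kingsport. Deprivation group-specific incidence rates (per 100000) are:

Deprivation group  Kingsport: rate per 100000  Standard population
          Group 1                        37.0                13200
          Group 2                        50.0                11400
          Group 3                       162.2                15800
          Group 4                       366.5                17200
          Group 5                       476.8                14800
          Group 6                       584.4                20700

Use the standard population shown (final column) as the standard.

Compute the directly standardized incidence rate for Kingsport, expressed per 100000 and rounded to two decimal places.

312.34

Standard total = 93100; weights = 0.1418, 0.1224, 0.1697, 0.1847, 0.1590, 0.2223.
Standardized rate: 0.1418×37.0 + 0.1224×50.0 + 0.1697×162.2 + 0.1847×366.5 + 0.1590×476.8 + 0.2223×584.4 = 312.3381 per 100000.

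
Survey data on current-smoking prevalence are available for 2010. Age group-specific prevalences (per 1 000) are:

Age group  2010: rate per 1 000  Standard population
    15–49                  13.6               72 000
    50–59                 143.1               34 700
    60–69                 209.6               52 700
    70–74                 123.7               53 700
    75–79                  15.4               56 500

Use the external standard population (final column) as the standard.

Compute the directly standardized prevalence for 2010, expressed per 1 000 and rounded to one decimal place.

Standard total = 269 600; weights = 0.2671, 0.1287, 0.1955, 0.1992, 0.2096.
Standardized rate: 0.2671×13.6 + 0.1287×143.1 + 0.1955×209.6 + 0.1992×123.7 + 0.2096×15.4 = 90.8883 per 1 000.

90.9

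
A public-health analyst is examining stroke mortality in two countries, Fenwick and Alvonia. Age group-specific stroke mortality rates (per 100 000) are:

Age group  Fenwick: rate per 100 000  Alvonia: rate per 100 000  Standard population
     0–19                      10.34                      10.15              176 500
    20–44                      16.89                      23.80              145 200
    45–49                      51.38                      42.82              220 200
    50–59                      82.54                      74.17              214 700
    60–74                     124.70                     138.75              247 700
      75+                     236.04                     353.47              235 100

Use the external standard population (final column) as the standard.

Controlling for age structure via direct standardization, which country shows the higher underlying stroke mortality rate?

Standard total = 1 239 400; weights = 0.1424, 0.1172, 0.1777, 0.1732, 0.1999, 0.1897.
Fenwick: 0.1424×10.34 + 0.1172×16.89 + 0.1777×51.38 + 0.1732×82.54 + 0.1999×124.70 + 0.1897×236.04 = 96.5740 per 100 000.
Alvonia: 0.1424×10.15 + 0.1172×23.80 + 0.1777×42.82 + 0.1732×74.17 + 0.1999×138.75 + 0.1897×353.47 = 119.4688 per 100 000.

Alvonia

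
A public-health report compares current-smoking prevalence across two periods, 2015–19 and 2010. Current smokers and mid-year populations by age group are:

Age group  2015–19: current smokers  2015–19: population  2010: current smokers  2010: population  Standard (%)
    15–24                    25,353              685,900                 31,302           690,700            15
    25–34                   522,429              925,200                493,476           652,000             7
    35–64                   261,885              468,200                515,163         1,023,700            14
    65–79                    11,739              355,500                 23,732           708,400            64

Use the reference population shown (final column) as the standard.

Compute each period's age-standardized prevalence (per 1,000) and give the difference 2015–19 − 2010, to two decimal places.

Age-specific rates per 1,000 for 2015–19: 36.963, 564.666, 559.344, 33.021.
For 2010: 45.319, 756.865, 503.236, 33.501.
Standard weights: 0.15, 0.07, 0.14, 0.64.
2015–19: 0.1500×36.963 + 0.0700×564.666 + 0.1400×559.344 + 0.6400×33.021 = 144.5128 per 1,000.
2010: 0.1500×45.319 + 0.0700×756.865 + 0.1400×503.236 + 0.6400×33.501 = 151.6721 per 1,000.
Difference = 144.5128 − 151.6721 = -7.1593.

-7.16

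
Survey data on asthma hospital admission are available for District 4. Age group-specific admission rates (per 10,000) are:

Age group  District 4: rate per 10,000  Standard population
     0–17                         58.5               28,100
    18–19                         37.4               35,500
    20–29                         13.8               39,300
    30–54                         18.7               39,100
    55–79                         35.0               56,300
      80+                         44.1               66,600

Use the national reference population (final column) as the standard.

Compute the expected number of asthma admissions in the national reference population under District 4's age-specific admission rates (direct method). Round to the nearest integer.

Expected asthma admissions = Σ (standard pop × age-specific rate ÷ 10,000)
= 28,100×58.5/10,000 + 35,500×37.4/10,000 + 39,300×13.8/10,000 + 39,100×18.7/10,000 + 56,300×35.0/10,000 + 66,600×44.1/10,000
= 164.38 + 132.77 + 54.23 + 73.12 + 197.05 + 293.71 = 915.26.

915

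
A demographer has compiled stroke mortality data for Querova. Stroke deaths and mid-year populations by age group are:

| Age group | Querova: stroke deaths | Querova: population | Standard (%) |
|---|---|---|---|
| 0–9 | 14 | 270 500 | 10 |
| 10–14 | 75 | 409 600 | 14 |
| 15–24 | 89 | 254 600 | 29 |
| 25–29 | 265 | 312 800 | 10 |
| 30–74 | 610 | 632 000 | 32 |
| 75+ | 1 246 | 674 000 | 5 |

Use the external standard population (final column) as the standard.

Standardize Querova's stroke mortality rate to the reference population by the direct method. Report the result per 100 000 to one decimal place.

61.8

Age-specific rates per 100 000 for Querova: 5.18, 18.31, 34.96, 84.72, 96.52, 184.87.
Standard weights: 0.10, 0.14, 0.29, 0.10, 0.32, 0.05.
Standardized rate: 0.1000×5.18 + 0.1400×18.31 + 0.2900×34.96 + 0.1000×84.72 + 0.3200×96.52 + 0.0500×184.87 = 61.8198 per 100 000.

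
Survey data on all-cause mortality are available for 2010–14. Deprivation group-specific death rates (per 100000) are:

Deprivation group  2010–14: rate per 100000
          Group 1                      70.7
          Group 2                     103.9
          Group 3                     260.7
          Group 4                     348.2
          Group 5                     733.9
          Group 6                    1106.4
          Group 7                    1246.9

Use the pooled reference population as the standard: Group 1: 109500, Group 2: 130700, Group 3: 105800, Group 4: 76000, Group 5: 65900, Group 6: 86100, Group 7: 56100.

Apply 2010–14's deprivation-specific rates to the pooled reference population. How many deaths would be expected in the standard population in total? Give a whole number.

2889

Expected deaths = Σ (standard pop × deprivation-specific rate ÷ 100000)
= 109500×70.7/100000 + 130700×103.9/100000 + 105800×260.7/100000 + 76000×348.2/100000 + 65900×733.9/100000 + 86100×1106.4/100000 + 56100×1246.9/100000
= 77.42 + 135.80 + 275.82 + 264.63 + 483.64 + 952.61 + 699.51 = 2889.43.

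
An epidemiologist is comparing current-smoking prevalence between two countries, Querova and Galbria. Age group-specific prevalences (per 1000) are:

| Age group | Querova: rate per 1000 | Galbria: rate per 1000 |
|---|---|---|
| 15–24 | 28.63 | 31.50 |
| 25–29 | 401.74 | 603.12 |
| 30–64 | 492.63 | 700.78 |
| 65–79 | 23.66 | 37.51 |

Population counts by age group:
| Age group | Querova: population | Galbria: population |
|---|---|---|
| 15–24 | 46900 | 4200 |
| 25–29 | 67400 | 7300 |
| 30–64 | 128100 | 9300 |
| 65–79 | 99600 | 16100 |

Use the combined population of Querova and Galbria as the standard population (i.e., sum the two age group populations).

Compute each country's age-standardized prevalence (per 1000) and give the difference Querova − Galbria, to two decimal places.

-119.80

Combined standard total = 378900; weights = 0.1349, 0.1971, 0.3626, 0.3054.
Querova: 0.1349×28.63 + 0.1971×401.74 + 0.3626×492.63 + 0.3054×23.66 = 268.9306 per 1000.
Galbria: 0.1349×31.50 + 0.1971×603.12 + 0.3626×700.78 + 0.3054×37.51 = 388.7300 per 1000.
Difference = 268.9306 − 388.7300 = -119.7994.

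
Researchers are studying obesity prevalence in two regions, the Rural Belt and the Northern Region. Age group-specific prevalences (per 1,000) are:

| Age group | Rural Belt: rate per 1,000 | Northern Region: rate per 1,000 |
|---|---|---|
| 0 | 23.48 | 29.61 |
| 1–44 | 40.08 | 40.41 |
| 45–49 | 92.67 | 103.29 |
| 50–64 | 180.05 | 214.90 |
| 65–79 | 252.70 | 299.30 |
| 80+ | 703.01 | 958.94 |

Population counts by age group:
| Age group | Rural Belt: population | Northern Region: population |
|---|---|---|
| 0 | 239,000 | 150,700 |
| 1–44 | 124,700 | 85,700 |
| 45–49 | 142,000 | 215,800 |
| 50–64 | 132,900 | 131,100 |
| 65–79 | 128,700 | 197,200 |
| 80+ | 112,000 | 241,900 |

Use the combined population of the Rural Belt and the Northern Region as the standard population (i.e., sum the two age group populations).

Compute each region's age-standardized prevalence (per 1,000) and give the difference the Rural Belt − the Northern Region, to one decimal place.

-63.7

Combined standard total = 1,901,700; weights = 0.2049, 0.1106, 0.1881, 0.1388, 0.1714, 0.1861.
The Rural Belt: 0.2049×23.48 + 0.1106×40.08 + 0.1881×92.67 + 0.1388×180.05 + 0.1714×252.70 + 0.1861×703.01 = 225.8104 per 1,000.
The Northern Region: 0.2049×29.61 + 0.1106×40.41 + 0.1881×103.29 + 0.1388×214.90 + 0.1714×299.30 + 0.1861×958.94 = 289.5529 per 1,000.
Difference = 225.8104 − 289.5529 = -63.7425.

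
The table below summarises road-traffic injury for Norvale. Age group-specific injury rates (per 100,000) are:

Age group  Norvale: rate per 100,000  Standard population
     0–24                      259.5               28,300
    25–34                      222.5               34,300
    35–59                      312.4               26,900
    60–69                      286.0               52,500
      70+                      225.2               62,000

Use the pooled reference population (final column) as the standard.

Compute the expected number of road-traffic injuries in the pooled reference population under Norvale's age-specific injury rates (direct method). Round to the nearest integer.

524

Expected road-traffic injuries = Σ (standard pop × age-specific rate ÷ 100,000)
= 28,300×259.5/100,000 + 34,300×222.5/100,000 + 26,900×312.4/100,000 + 52,500×286.0/100,000 + 62,000×225.2/100,000
= 73.44 + 76.32 + 84.04 + 150.15 + 139.62 = 523.57.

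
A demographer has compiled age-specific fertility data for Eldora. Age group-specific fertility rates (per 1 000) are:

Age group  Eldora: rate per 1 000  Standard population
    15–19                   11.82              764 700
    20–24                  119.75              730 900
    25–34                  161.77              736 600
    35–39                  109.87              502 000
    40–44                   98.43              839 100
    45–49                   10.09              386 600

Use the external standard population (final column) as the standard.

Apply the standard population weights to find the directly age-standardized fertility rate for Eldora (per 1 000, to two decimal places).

Standard total = 3 959 900; weights = 0.1931, 0.1846, 0.1860, 0.1268, 0.2119, 0.0976.
Standardized rate: 0.1931×11.82 + 0.1846×119.75 + 0.1860×161.77 + 0.1268×109.87 + 0.2119×98.43 + 0.0976×10.09 = 90.2477 per 1 000.

90.25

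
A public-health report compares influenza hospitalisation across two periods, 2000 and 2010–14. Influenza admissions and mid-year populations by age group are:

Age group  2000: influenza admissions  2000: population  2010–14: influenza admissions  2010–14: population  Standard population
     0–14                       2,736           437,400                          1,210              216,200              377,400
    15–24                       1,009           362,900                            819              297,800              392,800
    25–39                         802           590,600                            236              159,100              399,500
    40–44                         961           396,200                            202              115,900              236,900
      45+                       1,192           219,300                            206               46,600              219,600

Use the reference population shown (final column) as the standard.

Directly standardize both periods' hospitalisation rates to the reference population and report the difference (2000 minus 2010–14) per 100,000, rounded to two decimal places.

36.58

Age-specific rates per 100,000 for 2000: 625.51, 278.04, 135.79, 242.55, 543.55.
For 2010–14: 559.67, 275.02, 148.33, 174.29, 442.06.
Standard total = 1,626,200; weights = 0.2321, 0.2415, 0.2457, 0.1457, 0.1350.
2000: 0.2321×625.51 + 0.2415×278.04 + 0.2457×135.79 + 0.1457×242.55 + 0.1350×543.55 = 354.4191 per 100,000.
2010–14: 0.2321×559.67 + 0.2415×275.02 + 0.2457×148.33 + 0.1457×174.29 + 0.1350×442.06 = 317.8390 per 100,000.
Difference = 354.4191 − 317.8390 = 36.5801.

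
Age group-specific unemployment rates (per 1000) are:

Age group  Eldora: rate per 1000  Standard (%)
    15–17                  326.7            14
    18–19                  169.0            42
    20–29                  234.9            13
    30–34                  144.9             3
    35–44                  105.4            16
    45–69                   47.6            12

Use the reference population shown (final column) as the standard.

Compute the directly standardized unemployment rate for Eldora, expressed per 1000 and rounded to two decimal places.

174.18

Standard weights: 0.14, 0.42, 0.13, 0.03, 0.16, 0.12.
Standardized rate: 0.1400×326.7 + 0.4200×169.0 + 0.1300×234.9 + 0.0300×144.9 + 0.1600×105.4 + 0.1200×47.6 = 174.1780 per 1000.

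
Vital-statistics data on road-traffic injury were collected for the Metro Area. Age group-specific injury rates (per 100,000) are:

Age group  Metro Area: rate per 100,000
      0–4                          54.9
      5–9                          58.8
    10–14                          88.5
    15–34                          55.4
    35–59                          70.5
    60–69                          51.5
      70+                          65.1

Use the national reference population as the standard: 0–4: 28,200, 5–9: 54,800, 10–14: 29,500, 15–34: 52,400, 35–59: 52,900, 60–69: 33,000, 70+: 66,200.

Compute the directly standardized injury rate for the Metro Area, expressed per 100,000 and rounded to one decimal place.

63.2

Standard total = 317,000; weights = 0.0890, 0.1729, 0.0931, 0.1653, 0.1669, 0.1041, 0.2088.
Standardized rate: 0.0890×54.9 + 0.1729×58.8 + 0.0931×88.5 + 0.1653×55.4 + 0.1669×70.5 + 0.1041×51.5 + 0.2088×65.1 = 63.1631 per 100,000.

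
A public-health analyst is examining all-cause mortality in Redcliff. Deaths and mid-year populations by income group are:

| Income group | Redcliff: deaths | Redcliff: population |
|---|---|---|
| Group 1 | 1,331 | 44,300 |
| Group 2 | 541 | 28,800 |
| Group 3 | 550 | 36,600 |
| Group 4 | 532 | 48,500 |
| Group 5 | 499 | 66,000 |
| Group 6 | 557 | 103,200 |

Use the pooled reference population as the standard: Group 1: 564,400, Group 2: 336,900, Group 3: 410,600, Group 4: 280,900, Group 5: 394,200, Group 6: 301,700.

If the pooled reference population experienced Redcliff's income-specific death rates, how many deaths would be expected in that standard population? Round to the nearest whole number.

37146

Income-specific rates per 1,000 for Redcliff: 30.045, 18.785, 15.027, 10.969, 7.561, 5.397.
Expected deaths = Σ (standard pop × income-specific rate ÷ 1,000)
= 564,400×30.045/1,000 + 336,900×18.785/1,000 + 410,600×15.027/1,000 + 280,900×10.969/1,000 + 394,200×7.561/1,000 + 301,700×5.397/1,000
= 16957.48 + 6328.57 + 6170.22 + 3081.21 + 2980.39 + 1628.36 = 37146.24.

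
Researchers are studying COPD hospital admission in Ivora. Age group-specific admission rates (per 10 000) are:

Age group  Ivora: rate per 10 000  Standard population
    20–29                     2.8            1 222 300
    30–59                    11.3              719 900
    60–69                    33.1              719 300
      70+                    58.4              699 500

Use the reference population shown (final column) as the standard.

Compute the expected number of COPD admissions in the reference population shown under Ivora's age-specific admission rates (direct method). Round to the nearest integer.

Expected COPD admissions = Σ (standard pop × age-specific rate ÷ 10 000)
= 1 222 300×2.8/10 000 + 719 900×11.3/10 000 + 719 300×33.1/10 000 + 699 500×58.4/10 000
= 342.24 + 813.49 + 2380.88 + 4085.08 = 7621.69.

7622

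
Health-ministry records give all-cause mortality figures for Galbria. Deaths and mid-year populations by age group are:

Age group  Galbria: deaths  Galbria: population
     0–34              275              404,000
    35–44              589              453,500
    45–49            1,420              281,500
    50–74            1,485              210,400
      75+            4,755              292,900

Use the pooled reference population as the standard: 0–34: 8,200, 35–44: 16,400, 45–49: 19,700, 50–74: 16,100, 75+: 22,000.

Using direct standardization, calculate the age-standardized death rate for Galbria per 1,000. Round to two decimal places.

Age-specific rates per 1,000 for Galbria: 0.681, 1.299, 5.044, 7.058, 16.234.
Standard total = 82,400; weights = 0.0995, 0.1990, 0.2391, 0.1954, 0.2670.
Standardized rate: 0.0995×0.681 + 0.1990×1.299 + 0.2391×5.044 + 0.1954×7.058 + 0.2670×16.234 = 7.2457 per 1,000.

7.25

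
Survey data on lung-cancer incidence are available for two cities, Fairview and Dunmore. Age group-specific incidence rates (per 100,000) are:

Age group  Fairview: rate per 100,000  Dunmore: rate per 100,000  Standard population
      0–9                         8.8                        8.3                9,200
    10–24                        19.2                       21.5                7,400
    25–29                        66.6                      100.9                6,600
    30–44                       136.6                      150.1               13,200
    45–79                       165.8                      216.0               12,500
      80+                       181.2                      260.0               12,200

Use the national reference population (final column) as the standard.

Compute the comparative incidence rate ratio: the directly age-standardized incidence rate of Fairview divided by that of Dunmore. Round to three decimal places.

Standard total = 61,100; weights = 0.1506, 0.1211, 0.1080, 0.2160, 0.2046, 0.1997.
Fairview: 0.1506×8.8 + 0.1211×19.2 + 0.1080×66.6 + 0.2160×136.6 + 0.2046×165.8 + 0.1997×181.2 = 110.4560 per 100,000.
Dunmore: 0.1506×8.3 + 0.1211×21.5 + 0.1080×100.9 + 0.2160×150.1 + 0.2046×216.0 + 0.1997×260.0 = 143.2851 per 100,000.
Ratio = 110.4560 ÷ 143.2851 = 0.77088.

0.771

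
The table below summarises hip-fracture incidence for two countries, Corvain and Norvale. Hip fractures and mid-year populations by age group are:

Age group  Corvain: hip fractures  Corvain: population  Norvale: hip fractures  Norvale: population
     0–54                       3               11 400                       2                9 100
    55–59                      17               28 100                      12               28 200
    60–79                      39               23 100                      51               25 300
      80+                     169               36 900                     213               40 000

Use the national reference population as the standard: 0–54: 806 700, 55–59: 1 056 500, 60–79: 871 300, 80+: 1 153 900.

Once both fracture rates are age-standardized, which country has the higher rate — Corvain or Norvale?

Norvale

Age-specific rates per 100 000 for Corvain: 26.32, 60.50, 168.83, 457.99.
For Norvale: 21.98, 42.55, 201.58, 532.50.
Standard total = 3 888 400; weights = 0.2075, 0.2717, 0.2241, 0.2968.
Corvain: 0.2075×26.32 + 0.2717×60.50 + 0.2241×168.83 + 0.2968×457.99 = 195.6403 per 100 000.
Norvale: 0.2075×21.98 + 0.2717×42.55 + 0.2241×201.58 + 0.2968×532.50 = 219.3129 per 100 000.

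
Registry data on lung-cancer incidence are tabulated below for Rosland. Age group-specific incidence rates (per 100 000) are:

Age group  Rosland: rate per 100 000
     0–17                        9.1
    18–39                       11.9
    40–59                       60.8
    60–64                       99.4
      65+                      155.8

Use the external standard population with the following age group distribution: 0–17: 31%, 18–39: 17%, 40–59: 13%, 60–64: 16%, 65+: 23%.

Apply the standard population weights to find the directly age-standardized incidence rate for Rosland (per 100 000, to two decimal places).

Standard weights: 0.31, 0.17, 0.13, 0.16, 0.23.
Standardized rate: 0.3100×9.1 + 0.1700×11.9 + 0.1300×60.8 + 0.1600×99.4 + 0.2300×155.8 = 64.4860 per 100 000.

64.49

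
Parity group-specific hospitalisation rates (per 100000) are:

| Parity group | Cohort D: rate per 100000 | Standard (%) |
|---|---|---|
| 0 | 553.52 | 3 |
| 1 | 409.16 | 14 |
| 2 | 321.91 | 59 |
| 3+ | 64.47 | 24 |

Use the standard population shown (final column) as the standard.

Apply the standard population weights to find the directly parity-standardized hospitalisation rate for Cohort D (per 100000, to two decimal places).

279.29

Standard weights: 0.03, 0.14, 0.59, 0.24.
Standardized rate: 0.0300×553.52 + 0.1400×409.16 + 0.5900×321.91 + 0.2400×64.47 = 279.2877 per 100000.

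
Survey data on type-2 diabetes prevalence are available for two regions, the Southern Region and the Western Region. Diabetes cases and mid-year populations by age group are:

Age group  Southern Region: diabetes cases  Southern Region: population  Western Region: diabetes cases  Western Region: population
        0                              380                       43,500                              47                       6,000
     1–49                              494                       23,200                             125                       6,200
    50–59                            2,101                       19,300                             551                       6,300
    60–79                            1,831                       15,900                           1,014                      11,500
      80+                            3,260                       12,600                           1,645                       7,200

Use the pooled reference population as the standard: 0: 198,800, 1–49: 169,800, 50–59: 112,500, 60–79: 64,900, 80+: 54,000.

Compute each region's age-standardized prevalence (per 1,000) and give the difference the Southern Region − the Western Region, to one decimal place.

10.3

Age-specific rates per 1,000 for the Southern Region: 8.736, 21.293, 108.860, 115.157, 258.730.
For the Western Region: 7.833, 20.161, 87.460, 88.174, 228.472.
Standard total = 600,000; weights = 0.3313, 0.2830, 0.1875, 0.1082, 0.0900.
The Southern Region: 0.3313×8.736 + 0.2830×21.293 + 0.1875×108.860 + 0.1082×115.157 + 0.0900×258.730 = 65.0735 per 1,000.
The Western Region: 0.3313×7.833 + 0.2830×20.161 + 0.1875×87.460 + 0.1082×88.174 + 0.0900×228.472 = 54.7999 per 1,000.
Difference = 65.0735 − 54.7999 = 10.2736.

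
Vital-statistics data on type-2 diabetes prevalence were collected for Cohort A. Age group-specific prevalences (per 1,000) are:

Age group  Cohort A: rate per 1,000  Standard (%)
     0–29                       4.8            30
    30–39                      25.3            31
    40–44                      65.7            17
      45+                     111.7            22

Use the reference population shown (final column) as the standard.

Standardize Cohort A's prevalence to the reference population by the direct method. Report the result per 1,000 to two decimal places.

45.03

Standard weights: 0.30, 0.31, 0.17, 0.22.
Standardized rate: 0.3000×4.8 + 0.3100×25.3 + 0.1700×65.7 + 0.2200×111.7 = 45.0260 per 1,000.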